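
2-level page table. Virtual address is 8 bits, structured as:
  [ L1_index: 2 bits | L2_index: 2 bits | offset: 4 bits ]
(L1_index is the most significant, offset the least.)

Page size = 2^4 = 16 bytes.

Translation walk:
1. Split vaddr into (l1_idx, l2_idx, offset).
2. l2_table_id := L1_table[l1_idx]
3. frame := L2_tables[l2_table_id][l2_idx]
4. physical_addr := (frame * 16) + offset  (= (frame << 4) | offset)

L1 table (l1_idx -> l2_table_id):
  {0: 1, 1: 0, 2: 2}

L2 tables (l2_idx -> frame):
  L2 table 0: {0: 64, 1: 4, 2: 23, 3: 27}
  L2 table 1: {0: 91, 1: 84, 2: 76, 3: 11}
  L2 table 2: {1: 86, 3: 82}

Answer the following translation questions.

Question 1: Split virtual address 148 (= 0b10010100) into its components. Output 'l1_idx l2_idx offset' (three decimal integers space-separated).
vaddr = 148 = 0b10010100
  top 2 bits -> l1_idx = 2
  next 2 bits -> l2_idx = 1
  bottom 4 bits -> offset = 4

Answer: 2 1 4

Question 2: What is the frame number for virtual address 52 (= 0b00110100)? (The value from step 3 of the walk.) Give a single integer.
vaddr = 52: l1_idx=0, l2_idx=3
L1[0] = 1; L2[1][3] = 11

Answer: 11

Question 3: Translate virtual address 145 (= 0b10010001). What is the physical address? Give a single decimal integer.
vaddr = 145 = 0b10010001
Split: l1_idx=2, l2_idx=1, offset=1
L1[2] = 2
L2[2][1] = 86
paddr = 86 * 16 + 1 = 1377

Answer: 1377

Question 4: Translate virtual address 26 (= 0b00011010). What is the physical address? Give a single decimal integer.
Answer: 1354

Derivation:
vaddr = 26 = 0b00011010
Split: l1_idx=0, l2_idx=1, offset=10
L1[0] = 1
L2[1][1] = 84
paddr = 84 * 16 + 10 = 1354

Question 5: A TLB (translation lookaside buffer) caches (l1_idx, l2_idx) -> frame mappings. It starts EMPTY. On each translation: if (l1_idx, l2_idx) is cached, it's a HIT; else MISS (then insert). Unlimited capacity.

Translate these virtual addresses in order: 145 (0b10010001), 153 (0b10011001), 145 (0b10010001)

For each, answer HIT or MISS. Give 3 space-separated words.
vaddr=145: (2,1) not in TLB -> MISS, insert
vaddr=153: (2,1) in TLB -> HIT
vaddr=145: (2,1) in TLB -> HIT

Answer: MISS HIT HIT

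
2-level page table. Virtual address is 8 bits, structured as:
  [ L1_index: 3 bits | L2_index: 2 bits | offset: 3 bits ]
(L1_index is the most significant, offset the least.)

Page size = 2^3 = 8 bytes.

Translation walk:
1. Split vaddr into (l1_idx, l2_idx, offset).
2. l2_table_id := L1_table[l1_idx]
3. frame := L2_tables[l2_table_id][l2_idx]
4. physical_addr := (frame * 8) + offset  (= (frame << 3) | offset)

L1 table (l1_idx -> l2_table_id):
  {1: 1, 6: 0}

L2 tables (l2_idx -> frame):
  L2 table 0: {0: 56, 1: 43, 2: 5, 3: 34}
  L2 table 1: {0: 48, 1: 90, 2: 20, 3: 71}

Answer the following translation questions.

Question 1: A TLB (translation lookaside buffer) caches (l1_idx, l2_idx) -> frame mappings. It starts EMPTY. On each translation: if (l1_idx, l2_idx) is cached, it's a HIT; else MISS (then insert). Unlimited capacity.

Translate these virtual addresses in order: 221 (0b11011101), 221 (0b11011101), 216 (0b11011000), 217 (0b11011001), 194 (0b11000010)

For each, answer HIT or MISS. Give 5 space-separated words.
vaddr=221: (6,3) not in TLB -> MISS, insert
vaddr=221: (6,3) in TLB -> HIT
vaddr=216: (6,3) in TLB -> HIT
vaddr=217: (6,3) in TLB -> HIT
vaddr=194: (6,0) not in TLB -> MISS, insert

Answer: MISS HIT HIT HIT MISS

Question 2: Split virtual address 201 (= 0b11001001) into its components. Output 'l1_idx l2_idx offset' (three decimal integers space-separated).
Answer: 6 1 1

Derivation:
vaddr = 201 = 0b11001001
  top 3 bits -> l1_idx = 6
  next 2 bits -> l2_idx = 1
  bottom 3 bits -> offset = 1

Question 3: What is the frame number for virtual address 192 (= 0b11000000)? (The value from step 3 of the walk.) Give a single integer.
vaddr = 192: l1_idx=6, l2_idx=0
L1[6] = 0; L2[0][0] = 56

Answer: 56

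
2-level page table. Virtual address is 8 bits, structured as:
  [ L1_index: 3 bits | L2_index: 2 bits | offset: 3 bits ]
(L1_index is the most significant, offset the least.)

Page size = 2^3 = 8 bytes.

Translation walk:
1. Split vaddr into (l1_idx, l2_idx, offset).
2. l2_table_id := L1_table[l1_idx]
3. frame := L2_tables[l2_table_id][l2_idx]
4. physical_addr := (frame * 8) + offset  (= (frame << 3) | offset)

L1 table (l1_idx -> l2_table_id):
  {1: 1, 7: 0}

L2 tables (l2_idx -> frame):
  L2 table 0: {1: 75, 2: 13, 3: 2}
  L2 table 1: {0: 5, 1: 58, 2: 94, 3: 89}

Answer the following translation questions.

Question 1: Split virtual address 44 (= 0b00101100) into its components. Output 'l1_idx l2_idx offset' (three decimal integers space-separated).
vaddr = 44 = 0b00101100
  top 3 bits -> l1_idx = 1
  next 2 bits -> l2_idx = 1
  bottom 3 bits -> offset = 4

Answer: 1 1 4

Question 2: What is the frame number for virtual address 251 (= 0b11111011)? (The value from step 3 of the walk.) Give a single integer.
vaddr = 251: l1_idx=7, l2_idx=3
L1[7] = 0; L2[0][3] = 2

Answer: 2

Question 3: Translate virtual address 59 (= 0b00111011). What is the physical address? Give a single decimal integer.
Answer: 715

Derivation:
vaddr = 59 = 0b00111011
Split: l1_idx=1, l2_idx=3, offset=3
L1[1] = 1
L2[1][3] = 89
paddr = 89 * 8 + 3 = 715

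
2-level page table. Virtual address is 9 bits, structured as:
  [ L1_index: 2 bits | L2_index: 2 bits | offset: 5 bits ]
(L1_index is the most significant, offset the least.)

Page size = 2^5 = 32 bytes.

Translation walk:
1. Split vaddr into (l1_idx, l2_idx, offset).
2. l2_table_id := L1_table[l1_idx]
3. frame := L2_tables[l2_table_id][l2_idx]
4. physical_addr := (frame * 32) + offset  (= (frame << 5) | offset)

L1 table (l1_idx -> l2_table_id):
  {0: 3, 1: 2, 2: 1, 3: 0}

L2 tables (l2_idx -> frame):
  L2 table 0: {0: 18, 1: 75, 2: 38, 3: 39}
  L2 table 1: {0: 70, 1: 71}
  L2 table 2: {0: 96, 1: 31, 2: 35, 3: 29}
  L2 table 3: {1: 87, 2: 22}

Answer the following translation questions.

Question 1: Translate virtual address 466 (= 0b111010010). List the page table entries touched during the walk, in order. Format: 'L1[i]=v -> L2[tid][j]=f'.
Answer: L1[3]=0 -> L2[0][2]=38

Derivation:
vaddr = 466 = 0b111010010
Split: l1_idx=3, l2_idx=2, offset=18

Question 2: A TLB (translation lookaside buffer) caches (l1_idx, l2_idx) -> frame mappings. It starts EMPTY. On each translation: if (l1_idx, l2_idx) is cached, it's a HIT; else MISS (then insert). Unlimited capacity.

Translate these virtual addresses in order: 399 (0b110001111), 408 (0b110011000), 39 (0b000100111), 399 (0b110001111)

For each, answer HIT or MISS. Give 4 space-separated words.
vaddr=399: (3,0) not in TLB -> MISS, insert
vaddr=408: (3,0) in TLB -> HIT
vaddr=39: (0,1) not in TLB -> MISS, insert
vaddr=399: (3,0) in TLB -> HIT

Answer: MISS HIT MISS HIT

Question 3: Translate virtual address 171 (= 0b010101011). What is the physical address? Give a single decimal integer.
Answer: 1003

Derivation:
vaddr = 171 = 0b010101011
Split: l1_idx=1, l2_idx=1, offset=11
L1[1] = 2
L2[2][1] = 31
paddr = 31 * 32 + 11 = 1003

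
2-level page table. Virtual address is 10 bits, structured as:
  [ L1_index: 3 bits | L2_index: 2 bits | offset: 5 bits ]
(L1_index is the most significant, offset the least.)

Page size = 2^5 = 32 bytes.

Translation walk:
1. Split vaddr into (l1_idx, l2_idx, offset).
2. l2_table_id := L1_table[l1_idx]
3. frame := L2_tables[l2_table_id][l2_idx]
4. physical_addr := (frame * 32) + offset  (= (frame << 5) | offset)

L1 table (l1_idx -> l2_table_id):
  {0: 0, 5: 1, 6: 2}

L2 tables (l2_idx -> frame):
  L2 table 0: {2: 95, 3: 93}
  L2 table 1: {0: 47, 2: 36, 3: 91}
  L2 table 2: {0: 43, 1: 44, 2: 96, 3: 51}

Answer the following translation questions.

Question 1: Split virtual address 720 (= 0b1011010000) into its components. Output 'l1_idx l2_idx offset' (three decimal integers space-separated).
Answer: 5 2 16

Derivation:
vaddr = 720 = 0b1011010000
  top 3 bits -> l1_idx = 5
  next 2 bits -> l2_idx = 2
  bottom 5 bits -> offset = 16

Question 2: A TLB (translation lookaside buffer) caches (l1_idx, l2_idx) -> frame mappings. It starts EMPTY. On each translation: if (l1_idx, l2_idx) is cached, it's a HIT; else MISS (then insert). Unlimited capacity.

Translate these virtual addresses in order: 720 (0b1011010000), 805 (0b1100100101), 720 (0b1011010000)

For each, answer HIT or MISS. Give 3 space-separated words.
Answer: MISS MISS HIT

Derivation:
vaddr=720: (5,2) not in TLB -> MISS, insert
vaddr=805: (6,1) not in TLB -> MISS, insert
vaddr=720: (5,2) in TLB -> HIT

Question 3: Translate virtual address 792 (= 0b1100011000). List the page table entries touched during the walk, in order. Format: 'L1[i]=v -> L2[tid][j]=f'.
Answer: L1[6]=2 -> L2[2][0]=43

Derivation:
vaddr = 792 = 0b1100011000
Split: l1_idx=6, l2_idx=0, offset=24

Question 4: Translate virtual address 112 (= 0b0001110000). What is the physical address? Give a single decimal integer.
vaddr = 112 = 0b0001110000
Split: l1_idx=0, l2_idx=3, offset=16
L1[0] = 0
L2[0][3] = 93
paddr = 93 * 32 + 16 = 2992

Answer: 2992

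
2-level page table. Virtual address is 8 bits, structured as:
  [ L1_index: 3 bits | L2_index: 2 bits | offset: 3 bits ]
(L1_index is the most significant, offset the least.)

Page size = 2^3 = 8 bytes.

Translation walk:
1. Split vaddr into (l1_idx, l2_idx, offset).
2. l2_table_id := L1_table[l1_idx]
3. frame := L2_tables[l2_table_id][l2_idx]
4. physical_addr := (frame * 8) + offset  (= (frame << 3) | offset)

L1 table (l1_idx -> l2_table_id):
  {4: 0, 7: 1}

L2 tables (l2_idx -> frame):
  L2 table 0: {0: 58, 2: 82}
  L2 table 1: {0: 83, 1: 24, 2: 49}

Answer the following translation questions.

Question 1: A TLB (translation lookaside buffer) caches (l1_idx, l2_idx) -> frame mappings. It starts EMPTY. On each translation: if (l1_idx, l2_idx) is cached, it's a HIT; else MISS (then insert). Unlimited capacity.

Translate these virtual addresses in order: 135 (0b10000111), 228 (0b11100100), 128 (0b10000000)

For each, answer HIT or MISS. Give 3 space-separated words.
Answer: MISS MISS HIT

Derivation:
vaddr=135: (4,0) not in TLB -> MISS, insert
vaddr=228: (7,0) not in TLB -> MISS, insert
vaddr=128: (4,0) in TLB -> HIT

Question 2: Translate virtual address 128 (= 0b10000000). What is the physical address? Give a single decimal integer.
Answer: 464

Derivation:
vaddr = 128 = 0b10000000
Split: l1_idx=4, l2_idx=0, offset=0
L1[4] = 0
L2[0][0] = 58
paddr = 58 * 8 + 0 = 464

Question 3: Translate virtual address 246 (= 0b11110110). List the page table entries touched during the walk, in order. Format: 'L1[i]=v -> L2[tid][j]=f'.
Answer: L1[7]=1 -> L2[1][2]=49

Derivation:
vaddr = 246 = 0b11110110
Split: l1_idx=7, l2_idx=2, offset=6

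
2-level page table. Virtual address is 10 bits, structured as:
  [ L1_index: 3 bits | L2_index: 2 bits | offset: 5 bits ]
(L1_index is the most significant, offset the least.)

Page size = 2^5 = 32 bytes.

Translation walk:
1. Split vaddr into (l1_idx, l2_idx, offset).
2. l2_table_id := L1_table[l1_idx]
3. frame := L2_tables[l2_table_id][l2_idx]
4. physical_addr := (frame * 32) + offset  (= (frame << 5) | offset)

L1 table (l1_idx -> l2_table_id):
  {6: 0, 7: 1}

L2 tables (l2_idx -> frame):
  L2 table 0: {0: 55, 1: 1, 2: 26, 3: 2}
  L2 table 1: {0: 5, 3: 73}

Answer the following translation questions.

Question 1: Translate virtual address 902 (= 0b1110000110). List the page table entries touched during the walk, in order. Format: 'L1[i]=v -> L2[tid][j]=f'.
vaddr = 902 = 0b1110000110
Split: l1_idx=7, l2_idx=0, offset=6

Answer: L1[7]=1 -> L2[1][0]=5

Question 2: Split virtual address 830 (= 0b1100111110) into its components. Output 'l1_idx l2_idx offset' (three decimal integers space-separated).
vaddr = 830 = 0b1100111110
  top 3 bits -> l1_idx = 6
  next 2 bits -> l2_idx = 1
  bottom 5 bits -> offset = 30

Answer: 6 1 30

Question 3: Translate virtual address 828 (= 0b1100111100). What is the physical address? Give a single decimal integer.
vaddr = 828 = 0b1100111100
Split: l1_idx=6, l2_idx=1, offset=28
L1[6] = 0
L2[0][1] = 1
paddr = 1 * 32 + 28 = 60

Answer: 60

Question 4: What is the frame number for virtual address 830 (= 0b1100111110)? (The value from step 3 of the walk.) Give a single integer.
vaddr = 830: l1_idx=6, l2_idx=1
L1[6] = 0; L2[0][1] = 1

Answer: 1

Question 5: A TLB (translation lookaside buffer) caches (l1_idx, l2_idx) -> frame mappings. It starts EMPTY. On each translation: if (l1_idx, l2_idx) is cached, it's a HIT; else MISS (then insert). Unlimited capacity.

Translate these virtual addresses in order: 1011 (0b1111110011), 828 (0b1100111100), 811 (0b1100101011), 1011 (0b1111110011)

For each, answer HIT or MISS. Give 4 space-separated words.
Answer: MISS MISS HIT HIT

Derivation:
vaddr=1011: (7,3) not in TLB -> MISS, insert
vaddr=828: (6,1) not in TLB -> MISS, insert
vaddr=811: (6,1) in TLB -> HIT
vaddr=1011: (7,3) in TLB -> HIT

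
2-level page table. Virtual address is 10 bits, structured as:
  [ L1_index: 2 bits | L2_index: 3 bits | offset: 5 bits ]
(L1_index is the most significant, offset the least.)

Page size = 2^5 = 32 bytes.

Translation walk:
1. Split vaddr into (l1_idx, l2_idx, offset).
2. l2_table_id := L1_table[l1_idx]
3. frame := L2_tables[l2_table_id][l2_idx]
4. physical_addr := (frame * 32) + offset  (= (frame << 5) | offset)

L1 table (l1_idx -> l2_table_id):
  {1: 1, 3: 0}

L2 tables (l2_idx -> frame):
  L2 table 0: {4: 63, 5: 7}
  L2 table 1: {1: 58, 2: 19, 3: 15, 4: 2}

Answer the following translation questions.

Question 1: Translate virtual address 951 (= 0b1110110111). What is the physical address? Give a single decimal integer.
vaddr = 951 = 0b1110110111
Split: l1_idx=3, l2_idx=5, offset=23
L1[3] = 0
L2[0][5] = 7
paddr = 7 * 32 + 23 = 247

Answer: 247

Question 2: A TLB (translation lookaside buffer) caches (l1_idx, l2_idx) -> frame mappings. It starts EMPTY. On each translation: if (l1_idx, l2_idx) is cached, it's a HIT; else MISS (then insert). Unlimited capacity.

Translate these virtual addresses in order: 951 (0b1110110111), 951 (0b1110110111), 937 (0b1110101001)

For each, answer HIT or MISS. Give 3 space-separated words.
Answer: MISS HIT HIT

Derivation:
vaddr=951: (3,5) not in TLB -> MISS, insert
vaddr=951: (3,5) in TLB -> HIT
vaddr=937: (3,5) in TLB -> HIT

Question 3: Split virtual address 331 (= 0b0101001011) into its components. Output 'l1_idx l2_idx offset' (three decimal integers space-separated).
Answer: 1 2 11

Derivation:
vaddr = 331 = 0b0101001011
  top 2 bits -> l1_idx = 1
  next 3 bits -> l2_idx = 2
  bottom 5 bits -> offset = 11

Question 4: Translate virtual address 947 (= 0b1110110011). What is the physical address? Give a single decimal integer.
vaddr = 947 = 0b1110110011
Split: l1_idx=3, l2_idx=5, offset=19
L1[3] = 0
L2[0][5] = 7
paddr = 7 * 32 + 19 = 243

Answer: 243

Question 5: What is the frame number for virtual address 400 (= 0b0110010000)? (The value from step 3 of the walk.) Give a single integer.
Answer: 2

Derivation:
vaddr = 400: l1_idx=1, l2_idx=4
L1[1] = 1; L2[1][4] = 2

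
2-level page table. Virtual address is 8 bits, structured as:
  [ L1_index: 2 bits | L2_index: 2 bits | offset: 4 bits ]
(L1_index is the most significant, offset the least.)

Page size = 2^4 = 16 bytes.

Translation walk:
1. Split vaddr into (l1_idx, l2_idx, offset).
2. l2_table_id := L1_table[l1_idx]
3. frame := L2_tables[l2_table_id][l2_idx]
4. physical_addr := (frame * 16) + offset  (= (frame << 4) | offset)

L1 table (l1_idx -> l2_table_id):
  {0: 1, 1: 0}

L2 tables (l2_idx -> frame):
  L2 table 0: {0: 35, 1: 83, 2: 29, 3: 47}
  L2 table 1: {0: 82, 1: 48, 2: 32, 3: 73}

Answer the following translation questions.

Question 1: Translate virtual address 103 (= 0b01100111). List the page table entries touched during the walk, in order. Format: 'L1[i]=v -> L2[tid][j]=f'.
Answer: L1[1]=0 -> L2[0][2]=29

Derivation:
vaddr = 103 = 0b01100111
Split: l1_idx=1, l2_idx=2, offset=7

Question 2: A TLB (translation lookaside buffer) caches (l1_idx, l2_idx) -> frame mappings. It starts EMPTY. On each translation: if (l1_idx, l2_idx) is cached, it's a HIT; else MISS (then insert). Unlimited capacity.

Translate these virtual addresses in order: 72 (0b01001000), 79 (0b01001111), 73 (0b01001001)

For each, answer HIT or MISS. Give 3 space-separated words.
Answer: MISS HIT HIT

Derivation:
vaddr=72: (1,0) not in TLB -> MISS, insert
vaddr=79: (1,0) in TLB -> HIT
vaddr=73: (1,0) in TLB -> HIT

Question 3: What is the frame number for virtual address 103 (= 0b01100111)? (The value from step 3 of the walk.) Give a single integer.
vaddr = 103: l1_idx=1, l2_idx=2
L1[1] = 0; L2[0][2] = 29

Answer: 29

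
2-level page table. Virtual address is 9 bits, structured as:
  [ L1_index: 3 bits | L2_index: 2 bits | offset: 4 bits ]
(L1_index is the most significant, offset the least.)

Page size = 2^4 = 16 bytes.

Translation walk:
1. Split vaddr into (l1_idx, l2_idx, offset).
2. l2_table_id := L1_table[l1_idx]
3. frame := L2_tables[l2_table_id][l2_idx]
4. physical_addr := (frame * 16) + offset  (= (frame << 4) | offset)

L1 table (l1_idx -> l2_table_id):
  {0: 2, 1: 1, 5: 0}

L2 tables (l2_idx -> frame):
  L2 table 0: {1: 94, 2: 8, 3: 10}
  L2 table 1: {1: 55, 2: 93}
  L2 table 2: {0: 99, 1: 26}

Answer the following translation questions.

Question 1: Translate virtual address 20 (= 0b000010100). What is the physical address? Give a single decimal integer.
Answer: 420

Derivation:
vaddr = 20 = 0b000010100
Split: l1_idx=0, l2_idx=1, offset=4
L1[0] = 2
L2[2][1] = 26
paddr = 26 * 16 + 4 = 420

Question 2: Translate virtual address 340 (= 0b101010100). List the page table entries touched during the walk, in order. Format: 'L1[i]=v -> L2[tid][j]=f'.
vaddr = 340 = 0b101010100
Split: l1_idx=5, l2_idx=1, offset=4

Answer: L1[5]=0 -> L2[0][1]=94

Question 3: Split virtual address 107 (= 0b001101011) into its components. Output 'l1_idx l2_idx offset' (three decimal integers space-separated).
vaddr = 107 = 0b001101011
  top 3 bits -> l1_idx = 1
  next 2 bits -> l2_idx = 2
  bottom 4 bits -> offset = 11

Answer: 1 2 11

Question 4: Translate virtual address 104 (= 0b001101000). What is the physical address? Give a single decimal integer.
vaddr = 104 = 0b001101000
Split: l1_idx=1, l2_idx=2, offset=8
L1[1] = 1
L2[1][2] = 93
paddr = 93 * 16 + 8 = 1496

Answer: 1496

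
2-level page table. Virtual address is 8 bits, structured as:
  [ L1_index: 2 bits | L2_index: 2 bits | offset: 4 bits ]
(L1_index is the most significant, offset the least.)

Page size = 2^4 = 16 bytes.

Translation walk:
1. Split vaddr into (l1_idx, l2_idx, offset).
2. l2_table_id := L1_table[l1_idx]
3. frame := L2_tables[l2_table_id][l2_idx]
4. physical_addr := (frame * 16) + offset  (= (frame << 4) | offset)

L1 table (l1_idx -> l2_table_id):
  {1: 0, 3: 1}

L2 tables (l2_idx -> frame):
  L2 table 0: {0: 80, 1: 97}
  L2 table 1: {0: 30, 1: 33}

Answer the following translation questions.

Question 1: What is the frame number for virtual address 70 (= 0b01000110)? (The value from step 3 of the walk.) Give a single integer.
vaddr = 70: l1_idx=1, l2_idx=0
L1[1] = 0; L2[0][0] = 80

Answer: 80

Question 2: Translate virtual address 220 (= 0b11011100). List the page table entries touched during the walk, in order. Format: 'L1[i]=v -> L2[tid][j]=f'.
vaddr = 220 = 0b11011100
Split: l1_idx=3, l2_idx=1, offset=12

Answer: L1[3]=1 -> L2[1][1]=33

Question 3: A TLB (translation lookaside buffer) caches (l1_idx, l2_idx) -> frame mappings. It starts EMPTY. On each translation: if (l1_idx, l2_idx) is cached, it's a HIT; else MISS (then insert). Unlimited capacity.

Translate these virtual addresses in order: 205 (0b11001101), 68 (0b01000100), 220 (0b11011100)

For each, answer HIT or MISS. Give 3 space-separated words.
Answer: MISS MISS MISS

Derivation:
vaddr=205: (3,0) not in TLB -> MISS, insert
vaddr=68: (1,0) not in TLB -> MISS, insert
vaddr=220: (3,1) not in TLB -> MISS, insert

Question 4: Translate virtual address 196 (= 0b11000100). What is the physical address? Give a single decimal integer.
vaddr = 196 = 0b11000100
Split: l1_idx=3, l2_idx=0, offset=4
L1[3] = 1
L2[1][0] = 30
paddr = 30 * 16 + 4 = 484

Answer: 484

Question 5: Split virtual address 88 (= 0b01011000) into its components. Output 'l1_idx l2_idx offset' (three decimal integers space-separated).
Answer: 1 1 8

Derivation:
vaddr = 88 = 0b01011000
  top 2 bits -> l1_idx = 1
  next 2 bits -> l2_idx = 1
  bottom 4 bits -> offset = 8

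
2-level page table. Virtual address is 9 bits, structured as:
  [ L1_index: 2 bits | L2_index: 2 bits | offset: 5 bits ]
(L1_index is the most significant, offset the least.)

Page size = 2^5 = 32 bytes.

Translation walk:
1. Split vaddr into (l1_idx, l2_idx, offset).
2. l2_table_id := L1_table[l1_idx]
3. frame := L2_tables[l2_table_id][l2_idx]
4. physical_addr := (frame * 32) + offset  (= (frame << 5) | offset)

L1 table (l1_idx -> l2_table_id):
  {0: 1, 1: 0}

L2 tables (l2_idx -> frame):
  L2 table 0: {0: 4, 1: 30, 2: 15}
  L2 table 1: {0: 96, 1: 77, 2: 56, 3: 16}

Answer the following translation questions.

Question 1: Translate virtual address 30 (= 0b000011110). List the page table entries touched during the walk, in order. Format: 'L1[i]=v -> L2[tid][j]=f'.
vaddr = 30 = 0b000011110
Split: l1_idx=0, l2_idx=0, offset=30

Answer: L1[0]=1 -> L2[1][0]=96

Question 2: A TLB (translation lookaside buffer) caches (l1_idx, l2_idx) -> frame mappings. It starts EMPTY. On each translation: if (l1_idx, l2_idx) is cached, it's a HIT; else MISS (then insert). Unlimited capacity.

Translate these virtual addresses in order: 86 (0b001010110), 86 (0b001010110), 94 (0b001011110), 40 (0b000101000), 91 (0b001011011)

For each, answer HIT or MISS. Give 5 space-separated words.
vaddr=86: (0,2) not in TLB -> MISS, insert
vaddr=86: (0,2) in TLB -> HIT
vaddr=94: (0,2) in TLB -> HIT
vaddr=40: (0,1) not in TLB -> MISS, insert
vaddr=91: (0,2) in TLB -> HIT

Answer: MISS HIT HIT MISS HIT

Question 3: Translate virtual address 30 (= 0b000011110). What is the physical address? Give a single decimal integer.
vaddr = 30 = 0b000011110
Split: l1_idx=0, l2_idx=0, offset=30
L1[0] = 1
L2[1][0] = 96
paddr = 96 * 32 + 30 = 3102

Answer: 3102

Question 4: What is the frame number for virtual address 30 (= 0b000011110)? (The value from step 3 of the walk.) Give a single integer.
vaddr = 30: l1_idx=0, l2_idx=0
L1[0] = 1; L2[1][0] = 96

Answer: 96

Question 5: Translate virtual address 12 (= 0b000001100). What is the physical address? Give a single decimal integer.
vaddr = 12 = 0b000001100
Split: l1_idx=0, l2_idx=0, offset=12
L1[0] = 1
L2[1][0] = 96
paddr = 96 * 32 + 12 = 3084

Answer: 3084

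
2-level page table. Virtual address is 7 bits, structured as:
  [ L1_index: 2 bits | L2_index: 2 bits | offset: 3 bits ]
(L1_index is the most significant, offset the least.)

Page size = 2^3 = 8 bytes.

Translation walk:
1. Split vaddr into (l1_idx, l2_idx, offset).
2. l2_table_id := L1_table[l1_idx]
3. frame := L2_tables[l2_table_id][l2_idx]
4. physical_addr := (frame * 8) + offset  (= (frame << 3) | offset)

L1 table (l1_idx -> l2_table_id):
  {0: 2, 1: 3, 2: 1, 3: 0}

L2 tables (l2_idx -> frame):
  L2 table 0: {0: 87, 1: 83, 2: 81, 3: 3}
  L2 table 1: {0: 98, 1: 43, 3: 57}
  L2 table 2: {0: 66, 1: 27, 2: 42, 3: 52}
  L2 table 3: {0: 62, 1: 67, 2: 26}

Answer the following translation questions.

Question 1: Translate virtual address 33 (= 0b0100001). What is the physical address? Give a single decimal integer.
vaddr = 33 = 0b0100001
Split: l1_idx=1, l2_idx=0, offset=1
L1[1] = 3
L2[3][0] = 62
paddr = 62 * 8 + 1 = 497

Answer: 497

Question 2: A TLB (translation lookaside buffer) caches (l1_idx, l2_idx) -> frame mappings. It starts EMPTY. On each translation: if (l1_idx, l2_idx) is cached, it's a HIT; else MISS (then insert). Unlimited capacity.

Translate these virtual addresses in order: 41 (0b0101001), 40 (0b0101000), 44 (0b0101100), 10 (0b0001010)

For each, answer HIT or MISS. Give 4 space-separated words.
vaddr=41: (1,1) not in TLB -> MISS, insert
vaddr=40: (1,1) in TLB -> HIT
vaddr=44: (1,1) in TLB -> HIT
vaddr=10: (0,1) not in TLB -> MISS, insert

Answer: MISS HIT HIT MISS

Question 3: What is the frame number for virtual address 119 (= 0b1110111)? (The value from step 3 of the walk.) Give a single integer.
Answer: 81

Derivation:
vaddr = 119: l1_idx=3, l2_idx=2
L1[3] = 0; L2[0][2] = 81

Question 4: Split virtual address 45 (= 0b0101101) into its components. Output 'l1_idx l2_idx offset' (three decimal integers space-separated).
Answer: 1 1 5

Derivation:
vaddr = 45 = 0b0101101
  top 2 bits -> l1_idx = 1
  next 2 bits -> l2_idx = 1
  bottom 3 bits -> offset = 5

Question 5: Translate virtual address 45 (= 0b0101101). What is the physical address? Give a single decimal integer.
vaddr = 45 = 0b0101101
Split: l1_idx=1, l2_idx=1, offset=5
L1[1] = 3
L2[3][1] = 67
paddr = 67 * 8 + 5 = 541

Answer: 541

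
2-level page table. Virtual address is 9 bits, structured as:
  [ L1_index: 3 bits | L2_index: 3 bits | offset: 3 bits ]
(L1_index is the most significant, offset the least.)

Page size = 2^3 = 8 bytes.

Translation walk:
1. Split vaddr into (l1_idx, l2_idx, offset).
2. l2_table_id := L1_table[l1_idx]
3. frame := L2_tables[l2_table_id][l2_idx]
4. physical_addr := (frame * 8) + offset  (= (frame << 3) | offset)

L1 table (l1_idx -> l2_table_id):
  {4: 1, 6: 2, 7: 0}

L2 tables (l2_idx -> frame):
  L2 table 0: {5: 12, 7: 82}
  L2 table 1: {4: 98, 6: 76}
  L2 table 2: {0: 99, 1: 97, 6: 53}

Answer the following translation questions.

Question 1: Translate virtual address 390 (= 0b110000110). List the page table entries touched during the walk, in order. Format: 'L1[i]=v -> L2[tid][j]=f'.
Answer: L1[6]=2 -> L2[2][0]=99

Derivation:
vaddr = 390 = 0b110000110
Split: l1_idx=6, l2_idx=0, offset=6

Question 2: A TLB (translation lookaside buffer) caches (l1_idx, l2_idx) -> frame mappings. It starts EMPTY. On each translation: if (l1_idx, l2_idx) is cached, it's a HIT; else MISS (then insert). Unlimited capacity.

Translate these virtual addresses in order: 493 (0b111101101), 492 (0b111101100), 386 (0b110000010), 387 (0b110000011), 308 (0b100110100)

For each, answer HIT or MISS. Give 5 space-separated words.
Answer: MISS HIT MISS HIT MISS

Derivation:
vaddr=493: (7,5) not in TLB -> MISS, insert
vaddr=492: (7,5) in TLB -> HIT
vaddr=386: (6,0) not in TLB -> MISS, insert
vaddr=387: (6,0) in TLB -> HIT
vaddr=308: (4,6) not in TLB -> MISS, insert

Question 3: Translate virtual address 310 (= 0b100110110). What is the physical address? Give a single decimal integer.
vaddr = 310 = 0b100110110
Split: l1_idx=4, l2_idx=6, offset=6
L1[4] = 1
L2[1][6] = 76
paddr = 76 * 8 + 6 = 614

Answer: 614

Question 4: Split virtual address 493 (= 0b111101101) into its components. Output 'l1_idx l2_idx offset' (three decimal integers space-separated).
Answer: 7 5 5

Derivation:
vaddr = 493 = 0b111101101
  top 3 bits -> l1_idx = 7
  next 3 bits -> l2_idx = 5
  bottom 3 bits -> offset = 5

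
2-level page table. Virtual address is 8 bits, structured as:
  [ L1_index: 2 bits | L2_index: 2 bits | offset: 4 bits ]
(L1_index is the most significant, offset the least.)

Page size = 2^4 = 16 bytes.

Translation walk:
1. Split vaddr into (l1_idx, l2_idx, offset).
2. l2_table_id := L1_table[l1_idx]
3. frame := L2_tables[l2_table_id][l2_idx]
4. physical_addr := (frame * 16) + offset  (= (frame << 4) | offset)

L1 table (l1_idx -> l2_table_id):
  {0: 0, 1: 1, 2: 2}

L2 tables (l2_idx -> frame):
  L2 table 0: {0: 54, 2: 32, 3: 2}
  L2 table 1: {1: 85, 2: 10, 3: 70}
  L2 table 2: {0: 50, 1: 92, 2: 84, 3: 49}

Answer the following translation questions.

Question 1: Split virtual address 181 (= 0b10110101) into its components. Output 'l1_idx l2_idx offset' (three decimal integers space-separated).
Answer: 2 3 5

Derivation:
vaddr = 181 = 0b10110101
  top 2 bits -> l1_idx = 2
  next 2 bits -> l2_idx = 3
  bottom 4 bits -> offset = 5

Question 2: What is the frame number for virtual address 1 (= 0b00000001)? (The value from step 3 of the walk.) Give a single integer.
vaddr = 1: l1_idx=0, l2_idx=0
L1[0] = 0; L2[0][0] = 54

Answer: 54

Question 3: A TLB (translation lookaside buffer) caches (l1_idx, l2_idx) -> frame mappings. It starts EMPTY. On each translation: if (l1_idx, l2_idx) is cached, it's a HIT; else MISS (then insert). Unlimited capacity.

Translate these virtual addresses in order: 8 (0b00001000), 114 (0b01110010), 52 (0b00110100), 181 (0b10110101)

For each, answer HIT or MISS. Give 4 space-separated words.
vaddr=8: (0,0) not in TLB -> MISS, insert
vaddr=114: (1,3) not in TLB -> MISS, insert
vaddr=52: (0,3) not in TLB -> MISS, insert
vaddr=181: (2,3) not in TLB -> MISS, insert

Answer: MISS MISS MISS MISS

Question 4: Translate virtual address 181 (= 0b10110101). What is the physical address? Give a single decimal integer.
vaddr = 181 = 0b10110101
Split: l1_idx=2, l2_idx=3, offset=5
L1[2] = 2
L2[2][3] = 49
paddr = 49 * 16 + 5 = 789

Answer: 789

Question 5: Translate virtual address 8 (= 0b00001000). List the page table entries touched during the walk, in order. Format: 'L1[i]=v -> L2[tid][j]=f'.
Answer: L1[0]=0 -> L2[0][0]=54

Derivation:
vaddr = 8 = 0b00001000
Split: l1_idx=0, l2_idx=0, offset=8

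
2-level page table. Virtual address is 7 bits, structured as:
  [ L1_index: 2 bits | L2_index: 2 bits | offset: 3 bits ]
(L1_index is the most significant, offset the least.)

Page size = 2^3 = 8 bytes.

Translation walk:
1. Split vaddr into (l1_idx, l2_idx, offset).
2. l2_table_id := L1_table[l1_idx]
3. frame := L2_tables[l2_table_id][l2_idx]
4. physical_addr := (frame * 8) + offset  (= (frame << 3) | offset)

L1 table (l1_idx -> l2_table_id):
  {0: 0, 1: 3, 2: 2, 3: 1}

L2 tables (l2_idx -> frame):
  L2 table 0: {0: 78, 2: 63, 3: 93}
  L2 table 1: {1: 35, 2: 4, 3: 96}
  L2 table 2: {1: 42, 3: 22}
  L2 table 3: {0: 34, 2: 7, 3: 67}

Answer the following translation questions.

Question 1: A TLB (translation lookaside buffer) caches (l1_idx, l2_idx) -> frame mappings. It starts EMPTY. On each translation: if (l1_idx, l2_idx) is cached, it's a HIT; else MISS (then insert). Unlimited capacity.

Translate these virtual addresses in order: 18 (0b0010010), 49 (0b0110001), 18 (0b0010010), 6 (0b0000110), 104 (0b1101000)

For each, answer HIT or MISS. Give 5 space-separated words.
vaddr=18: (0,2) not in TLB -> MISS, insert
vaddr=49: (1,2) not in TLB -> MISS, insert
vaddr=18: (0,2) in TLB -> HIT
vaddr=6: (0,0) not in TLB -> MISS, insert
vaddr=104: (3,1) not in TLB -> MISS, insert

Answer: MISS MISS HIT MISS MISS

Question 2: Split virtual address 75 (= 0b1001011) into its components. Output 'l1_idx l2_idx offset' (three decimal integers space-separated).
vaddr = 75 = 0b1001011
  top 2 bits -> l1_idx = 2
  next 2 bits -> l2_idx = 1
  bottom 3 bits -> offset = 3

Answer: 2 1 3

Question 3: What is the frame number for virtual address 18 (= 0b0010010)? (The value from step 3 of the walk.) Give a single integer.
vaddr = 18: l1_idx=0, l2_idx=2
L1[0] = 0; L2[0][2] = 63

Answer: 63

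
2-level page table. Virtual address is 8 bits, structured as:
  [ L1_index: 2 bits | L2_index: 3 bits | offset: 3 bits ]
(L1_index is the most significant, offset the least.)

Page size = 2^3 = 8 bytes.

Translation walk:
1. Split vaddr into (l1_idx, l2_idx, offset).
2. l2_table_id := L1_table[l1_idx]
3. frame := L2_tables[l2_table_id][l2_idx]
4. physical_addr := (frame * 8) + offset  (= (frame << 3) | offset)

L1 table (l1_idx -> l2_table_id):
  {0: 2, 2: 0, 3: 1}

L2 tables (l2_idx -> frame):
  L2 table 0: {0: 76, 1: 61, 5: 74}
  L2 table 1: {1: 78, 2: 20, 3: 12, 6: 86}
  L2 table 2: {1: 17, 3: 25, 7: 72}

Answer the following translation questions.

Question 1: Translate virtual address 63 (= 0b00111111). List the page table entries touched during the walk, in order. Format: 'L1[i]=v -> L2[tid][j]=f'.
vaddr = 63 = 0b00111111
Split: l1_idx=0, l2_idx=7, offset=7

Answer: L1[0]=2 -> L2[2][7]=72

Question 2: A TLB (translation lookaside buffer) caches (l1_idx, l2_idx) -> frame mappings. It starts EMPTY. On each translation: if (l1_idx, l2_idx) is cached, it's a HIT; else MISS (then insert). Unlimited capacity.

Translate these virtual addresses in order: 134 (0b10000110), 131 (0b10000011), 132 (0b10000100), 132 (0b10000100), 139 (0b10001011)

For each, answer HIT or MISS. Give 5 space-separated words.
Answer: MISS HIT HIT HIT MISS

Derivation:
vaddr=134: (2,0) not in TLB -> MISS, insert
vaddr=131: (2,0) in TLB -> HIT
vaddr=132: (2,0) in TLB -> HIT
vaddr=132: (2,0) in TLB -> HIT
vaddr=139: (2,1) not in TLB -> MISS, insert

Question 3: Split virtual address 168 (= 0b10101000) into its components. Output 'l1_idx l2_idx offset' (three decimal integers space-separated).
vaddr = 168 = 0b10101000
  top 2 bits -> l1_idx = 2
  next 3 bits -> l2_idx = 5
  bottom 3 bits -> offset = 0

Answer: 2 5 0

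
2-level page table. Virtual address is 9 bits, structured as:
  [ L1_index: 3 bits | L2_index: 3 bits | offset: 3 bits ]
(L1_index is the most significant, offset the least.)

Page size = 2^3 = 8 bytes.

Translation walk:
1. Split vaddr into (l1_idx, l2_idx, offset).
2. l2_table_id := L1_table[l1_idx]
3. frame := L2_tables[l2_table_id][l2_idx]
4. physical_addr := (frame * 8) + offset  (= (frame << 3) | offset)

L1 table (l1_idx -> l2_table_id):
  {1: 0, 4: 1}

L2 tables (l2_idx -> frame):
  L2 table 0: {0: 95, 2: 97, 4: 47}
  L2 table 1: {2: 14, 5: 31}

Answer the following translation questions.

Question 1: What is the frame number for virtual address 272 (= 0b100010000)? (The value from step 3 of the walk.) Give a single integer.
vaddr = 272: l1_idx=4, l2_idx=2
L1[4] = 1; L2[1][2] = 14

Answer: 14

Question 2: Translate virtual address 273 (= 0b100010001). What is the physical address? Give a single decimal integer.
vaddr = 273 = 0b100010001
Split: l1_idx=4, l2_idx=2, offset=1
L1[4] = 1
L2[1][2] = 14
paddr = 14 * 8 + 1 = 113

Answer: 113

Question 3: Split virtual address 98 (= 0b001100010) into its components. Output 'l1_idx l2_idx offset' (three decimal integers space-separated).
Answer: 1 4 2

Derivation:
vaddr = 98 = 0b001100010
  top 3 bits -> l1_idx = 1
  next 3 bits -> l2_idx = 4
  bottom 3 bits -> offset = 2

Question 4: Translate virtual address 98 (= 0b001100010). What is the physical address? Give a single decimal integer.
vaddr = 98 = 0b001100010
Split: l1_idx=1, l2_idx=4, offset=2
L1[1] = 0
L2[0][4] = 47
paddr = 47 * 8 + 2 = 378

Answer: 378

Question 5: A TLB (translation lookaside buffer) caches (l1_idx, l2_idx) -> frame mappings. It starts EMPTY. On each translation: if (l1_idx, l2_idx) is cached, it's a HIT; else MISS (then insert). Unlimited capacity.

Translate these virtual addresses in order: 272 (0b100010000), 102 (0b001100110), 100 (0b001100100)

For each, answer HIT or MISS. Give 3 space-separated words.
vaddr=272: (4,2) not in TLB -> MISS, insert
vaddr=102: (1,4) not in TLB -> MISS, insert
vaddr=100: (1,4) in TLB -> HIT

Answer: MISS MISS HIT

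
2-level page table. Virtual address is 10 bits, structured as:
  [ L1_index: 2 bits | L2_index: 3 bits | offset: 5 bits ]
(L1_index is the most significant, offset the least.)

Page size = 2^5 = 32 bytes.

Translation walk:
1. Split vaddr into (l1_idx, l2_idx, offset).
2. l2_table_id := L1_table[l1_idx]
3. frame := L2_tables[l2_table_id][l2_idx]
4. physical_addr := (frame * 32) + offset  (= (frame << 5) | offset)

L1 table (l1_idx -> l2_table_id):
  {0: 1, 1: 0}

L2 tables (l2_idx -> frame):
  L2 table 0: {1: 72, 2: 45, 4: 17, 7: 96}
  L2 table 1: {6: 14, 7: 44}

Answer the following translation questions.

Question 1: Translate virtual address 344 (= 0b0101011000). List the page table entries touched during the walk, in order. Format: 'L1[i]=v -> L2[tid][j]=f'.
Answer: L1[1]=0 -> L2[0][2]=45

Derivation:
vaddr = 344 = 0b0101011000
Split: l1_idx=1, l2_idx=2, offset=24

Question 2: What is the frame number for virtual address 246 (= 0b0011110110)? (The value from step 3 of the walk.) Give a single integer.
Answer: 44

Derivation:
vaddr = 246: l1_idx=0, l2_idx=7
L1[0] = 1; L2[1][7] = 44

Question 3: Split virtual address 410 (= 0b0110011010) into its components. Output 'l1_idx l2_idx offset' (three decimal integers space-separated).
Answer: 1 4 26

Derivation:
vaddr = 410 = 0b0110011010
  top 2 bits -> l1_idx = 1
  next 3 bits -> l2_idx = 4
  bottom 5 bits -> offset = 26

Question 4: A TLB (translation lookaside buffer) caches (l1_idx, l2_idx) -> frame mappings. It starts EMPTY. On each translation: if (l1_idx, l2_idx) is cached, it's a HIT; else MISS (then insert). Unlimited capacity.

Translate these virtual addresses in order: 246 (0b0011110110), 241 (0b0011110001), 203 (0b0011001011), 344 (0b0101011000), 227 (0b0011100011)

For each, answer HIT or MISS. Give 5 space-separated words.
Answer: MISS HIT MISS MISS HIT

Derivation:
vaddr=246: (0,7) not in TLB -> MISS, insert
vaddr=241: (0,7) in TLB -> HIT
vaddr=203: (0,6) not in TLB -> MISS, insert
vaddr=344: (1,2) not in TLB -> MISS, insert
vaddr=227: (0,7) in TLB -> HIT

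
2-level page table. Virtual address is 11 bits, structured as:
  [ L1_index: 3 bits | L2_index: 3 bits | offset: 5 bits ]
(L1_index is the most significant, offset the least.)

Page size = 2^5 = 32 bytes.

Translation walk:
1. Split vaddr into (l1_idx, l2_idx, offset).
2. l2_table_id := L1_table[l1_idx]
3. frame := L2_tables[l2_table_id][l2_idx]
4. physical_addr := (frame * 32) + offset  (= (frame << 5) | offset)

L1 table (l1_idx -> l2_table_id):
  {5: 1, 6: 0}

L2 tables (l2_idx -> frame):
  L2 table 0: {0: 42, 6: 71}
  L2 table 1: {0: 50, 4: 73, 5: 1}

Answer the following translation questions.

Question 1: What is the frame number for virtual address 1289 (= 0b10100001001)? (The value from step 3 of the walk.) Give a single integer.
Answer: 50

Derivation:
vaddr = 1289: l1_idx=5, l2_idx=0
L1[5] = 1; L2[1][0] = 50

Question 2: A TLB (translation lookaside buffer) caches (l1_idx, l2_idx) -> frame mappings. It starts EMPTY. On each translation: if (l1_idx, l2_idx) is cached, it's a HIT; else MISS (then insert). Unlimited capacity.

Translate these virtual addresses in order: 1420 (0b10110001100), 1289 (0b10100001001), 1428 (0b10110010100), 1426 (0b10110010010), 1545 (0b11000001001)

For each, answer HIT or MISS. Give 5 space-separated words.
vaddr=1420: (5,4) not in TLB -> MISS, insert
vaddr=1289: (5,0) not in TLB -> MISS, insert
vaddr=1428: (5,4) in TLB -> HIT
vaddr=1426: (5,4) in TLB -> HIT
vaddr=1545: (6,0) not in TLB -> MISS, insert

Answer: MISS MISS HIT HIT MISS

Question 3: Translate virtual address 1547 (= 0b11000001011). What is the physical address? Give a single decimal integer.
Answer: 1355

Derivation:
vaddr = 1547 = 0b11000001011
Split: l1_idx=6, l2_idx=0, offset=11
L1[6] = 0
L2[0][0] = 42
paddr = 42 * 32 + 11 = 1355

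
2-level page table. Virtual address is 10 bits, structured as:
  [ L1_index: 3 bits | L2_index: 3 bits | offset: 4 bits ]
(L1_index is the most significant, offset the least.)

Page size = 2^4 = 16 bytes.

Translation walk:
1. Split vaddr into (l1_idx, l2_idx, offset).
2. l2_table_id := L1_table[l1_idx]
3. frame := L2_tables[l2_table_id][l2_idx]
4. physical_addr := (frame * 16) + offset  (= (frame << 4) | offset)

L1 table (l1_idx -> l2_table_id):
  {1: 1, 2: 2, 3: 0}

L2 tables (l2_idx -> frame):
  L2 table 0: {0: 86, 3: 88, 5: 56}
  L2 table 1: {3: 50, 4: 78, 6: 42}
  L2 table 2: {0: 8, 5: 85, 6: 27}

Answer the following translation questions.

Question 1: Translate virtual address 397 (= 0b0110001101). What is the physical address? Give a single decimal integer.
vaddr = 397 = 0b0110001101
Split: l1_idx=3, l2_idx=0, offset=13
L1[3] = 0
L2[0][0] = 86
paddr = 86 * 16 + 13 = 1389

Answer: 1389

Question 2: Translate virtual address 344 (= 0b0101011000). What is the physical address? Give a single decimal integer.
vaddr = 344 = 0b0101011000
Split: l1_idx=2, l2_idx=5, offset=8
L1[2] = 2
L2[2][5] = 85
paddr = 85 * 16 + 8 = 1368

Answer: 1368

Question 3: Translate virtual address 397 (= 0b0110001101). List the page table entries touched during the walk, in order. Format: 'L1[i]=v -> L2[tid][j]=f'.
vaddr = 397 = 0b0110001101
Split: l1_idx=3, l2_idx=0, offset=13

Answer: L1[3]=0 -> L2[0][0]=86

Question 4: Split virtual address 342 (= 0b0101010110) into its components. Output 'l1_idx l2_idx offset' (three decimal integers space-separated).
Answer: 2 5 6

Derivation:
vaddr = 342 = 0b0101010110
  top 3 bits -> l1_idx = 2
  next 3 bits -> l2_idx = 5
  bottom 4 bits -> offset = 6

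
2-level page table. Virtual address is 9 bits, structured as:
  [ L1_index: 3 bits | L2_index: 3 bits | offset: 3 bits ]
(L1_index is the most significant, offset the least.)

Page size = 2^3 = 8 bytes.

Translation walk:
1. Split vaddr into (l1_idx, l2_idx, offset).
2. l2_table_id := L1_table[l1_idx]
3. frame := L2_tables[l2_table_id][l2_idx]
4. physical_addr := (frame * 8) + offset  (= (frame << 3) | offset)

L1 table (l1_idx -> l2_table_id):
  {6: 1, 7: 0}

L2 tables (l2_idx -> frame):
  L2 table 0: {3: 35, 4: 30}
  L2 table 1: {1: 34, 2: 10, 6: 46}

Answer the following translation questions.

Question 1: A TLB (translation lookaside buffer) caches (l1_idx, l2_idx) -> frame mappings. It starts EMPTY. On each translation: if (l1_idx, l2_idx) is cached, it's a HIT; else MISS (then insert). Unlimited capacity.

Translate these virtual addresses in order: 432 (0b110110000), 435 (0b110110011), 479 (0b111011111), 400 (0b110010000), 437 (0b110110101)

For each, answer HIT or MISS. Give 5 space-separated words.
vaddr=432: (6,6) not in TLB -> MISS, insert
vaddr=435: (6,6) in TLB -> HIT
vaddr=479: (7,3) not in TLB -> MISS, insert
vaddr=400: (6,2) not in TLB -> MISS, insert
vaddr=437: (6,6) in TLB -> HIT

Answer: MISS HIT MISS MISS HIT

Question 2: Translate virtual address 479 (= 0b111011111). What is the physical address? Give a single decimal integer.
vaddr = 479 = 0b111011111
Split: l1_idx=7, l2_idx=3, offset=7
L1[7] = 0
L2[0][3] = 35
paddr = 35 * 8 + 7 = 287

Answer: 287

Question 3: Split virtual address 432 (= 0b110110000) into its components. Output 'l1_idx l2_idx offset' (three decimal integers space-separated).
vaddr = 432 = 0b110110000
  top 3 bits -> l1_idx = 6
  next 3 bits -> l2_idx = 6
  bottom 3 bits -> offset = 0

Answer: 6 6 0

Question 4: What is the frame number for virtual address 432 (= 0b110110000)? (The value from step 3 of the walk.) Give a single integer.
Answer: 46

Derivation:
vaddr = 432: l1_idx=6, l2_idx=6
L1[6] = 1; L2[1][6] = 46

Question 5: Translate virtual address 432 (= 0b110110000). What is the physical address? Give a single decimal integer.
Answer: 368

Derivation:
vaddr = 432 = 0b110110000
Split: l1_idx=6, l2_idx=6, offset=0
L1[6] = 1
L2[1][6] = 46
paddr = 46 * 8 + 0 = 368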